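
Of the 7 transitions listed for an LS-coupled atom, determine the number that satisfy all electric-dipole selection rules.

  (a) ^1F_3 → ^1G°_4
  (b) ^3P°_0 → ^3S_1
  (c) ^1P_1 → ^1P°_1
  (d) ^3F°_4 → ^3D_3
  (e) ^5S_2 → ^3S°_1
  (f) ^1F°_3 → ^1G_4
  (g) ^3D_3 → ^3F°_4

6

(a) allowed
(b) allowed
(c) allowed
(d) allowed
(e) forbidden (ΔS, ΔL fail)
(f) allowed
(g) allowed
Total allowed: 6 of 7.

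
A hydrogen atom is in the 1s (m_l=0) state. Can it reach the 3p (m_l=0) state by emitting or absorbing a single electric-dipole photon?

Initial l = 0, final l = 1, so Δl = +1. E1 requires Δl = ±1: passes.
m_l: 0 → 0 (Δm_l = +0). |Δm_l| ≤ 1 passes.
All E1 selection rules are satisfied.

allowed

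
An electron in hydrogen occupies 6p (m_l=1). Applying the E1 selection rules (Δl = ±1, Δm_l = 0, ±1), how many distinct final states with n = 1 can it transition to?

1

E1 requires Δl = ±1, so l_f ∈ {0, 2}; with 0 ≤ l_f ≤ n_f−1 = 0, the allowed l_f values are {0}.
For l_f = 0: m_f ∈ {m_i−1, m_i, m_i+1} ∩ [−0, 0] = {0} → 1 state.
Total: 1.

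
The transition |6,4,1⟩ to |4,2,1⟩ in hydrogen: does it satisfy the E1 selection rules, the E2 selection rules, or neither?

Δl = 2 − 4 = -2; l_i + l_f = 6.
Δm_l = +0.
E1 (Δl = ±1, |Δm_l| ≤ 1): not satisfied.
E2 (Δl = 0,±2, l_i+l_f ≥ 2, |Δm_l| ≤ 2): satisfied.

E2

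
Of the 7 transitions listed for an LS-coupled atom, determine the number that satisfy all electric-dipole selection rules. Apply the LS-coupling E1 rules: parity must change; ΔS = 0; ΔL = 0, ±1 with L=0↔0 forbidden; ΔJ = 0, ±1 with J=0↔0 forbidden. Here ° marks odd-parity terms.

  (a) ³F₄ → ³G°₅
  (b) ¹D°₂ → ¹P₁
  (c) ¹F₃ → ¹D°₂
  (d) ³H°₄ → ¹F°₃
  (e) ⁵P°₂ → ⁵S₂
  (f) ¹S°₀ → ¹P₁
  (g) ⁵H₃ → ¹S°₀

5

(a) allowed
(b) allowed
(c) allowed
(d) forbidden (parity, ΔS, ΔL fail)
(e) allowed
(f) allowed
(g) forbidden (ΔS, ΔL, ΔJ fail)
Total allowed: 5 of 7.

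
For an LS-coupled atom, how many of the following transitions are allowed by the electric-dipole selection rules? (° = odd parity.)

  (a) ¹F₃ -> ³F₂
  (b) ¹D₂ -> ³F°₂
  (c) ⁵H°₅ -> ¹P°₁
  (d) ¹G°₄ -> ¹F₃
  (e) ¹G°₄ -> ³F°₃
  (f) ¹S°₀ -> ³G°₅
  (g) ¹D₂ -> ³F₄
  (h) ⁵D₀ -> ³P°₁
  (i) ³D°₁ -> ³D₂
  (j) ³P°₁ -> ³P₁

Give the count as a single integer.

(a) forbidden (parity, ΔS fail)
(b) forbidden (ΔS fails)
(c) forbidden (parity, ΔS, ΔL, ΔJ fail)
(d) allowed
(e) forbidden (parity, ΔS fail)
(f) forbidden (parity, ΔS, ΔL, ΔJ fail)
(g) forbidden (parity, ΔS, ΔJ fail)
(h) forbidden (ΔS fails)
(i) allowed
(j) allowed
Total allowed: 3 of 10.

3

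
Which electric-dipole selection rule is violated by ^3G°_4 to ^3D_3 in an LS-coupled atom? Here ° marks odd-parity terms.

Parity must change: odd → even — ok.
ΔJ = 0, ±1 (not J=0↔0): J: 4 → 3, ΔJ = -1 — ok.
ΔL = 0, ±1 (not L=0↔0): L: 4 → 2, ΔL = -2 — fails.
ΔS = 0: S: 1 → 1 — ok.

the ΔL = 0, ±1 rule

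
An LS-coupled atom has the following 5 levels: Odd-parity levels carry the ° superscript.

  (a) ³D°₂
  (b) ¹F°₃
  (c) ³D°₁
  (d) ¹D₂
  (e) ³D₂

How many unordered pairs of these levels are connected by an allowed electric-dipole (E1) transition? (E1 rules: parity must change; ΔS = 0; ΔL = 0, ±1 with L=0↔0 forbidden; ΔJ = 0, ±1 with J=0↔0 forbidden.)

(a)–(b): forbidden (parity, ΔS).
(a)–(c): forbidden (parity).
(a)–(d): forbidden (ΔS).
(a)–(e): allowed.
(b)–(c): forbidden (parity, ΔS, ΔJ).
(b)–(d): allowed.
(b)–(e): forbidden (ΔS).
(c)–(d): forbidden (ΔS).
(c)–(e): allowed.
(d)–(e): forbidden (parity, ΔS).
Allowed pairs: 3 of 10.

3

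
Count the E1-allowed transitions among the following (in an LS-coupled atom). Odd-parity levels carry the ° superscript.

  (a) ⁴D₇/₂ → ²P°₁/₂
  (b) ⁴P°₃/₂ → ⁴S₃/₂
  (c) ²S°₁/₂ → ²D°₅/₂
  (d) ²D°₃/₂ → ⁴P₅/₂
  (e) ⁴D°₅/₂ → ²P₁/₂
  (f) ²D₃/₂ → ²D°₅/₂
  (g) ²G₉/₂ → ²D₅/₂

2

(a) forbidden (ΔS, ΔJ fail)
(b) allowed
(c) forbidden (parity, ΔL, ΔJ fail)
(d) forbidden (ΔS fails)
(e) forbidden (ΔS, ΔJ fail)
(f) allowed
(g) forbidden (parity, ΔL, ΔJ fail)
Total allowed: 2 of 7.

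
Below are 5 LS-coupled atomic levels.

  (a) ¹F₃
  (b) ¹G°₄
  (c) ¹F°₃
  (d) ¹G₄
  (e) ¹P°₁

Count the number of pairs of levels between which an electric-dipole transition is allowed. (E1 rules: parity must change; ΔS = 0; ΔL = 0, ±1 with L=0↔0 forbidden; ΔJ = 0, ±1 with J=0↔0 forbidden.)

(a)–(b): allowed.
(a)–(c): allowed.
(a)–(d): forbidden (parity).
(a)–(e): forbidden (ΔL, ΔJ).
(b)–(c): forbidden (parity).
(b)–(d): allowed.
(b)–(e): forbidden (parity, ΔL, ΔJ).
(c)–(d): allowed.
(c)–(e): forbidden (parity, ΔL, ΔJ).
(d)–(e): forbidden (ΔL, ΔJ).
Allowed pairs: 4 of 10.

4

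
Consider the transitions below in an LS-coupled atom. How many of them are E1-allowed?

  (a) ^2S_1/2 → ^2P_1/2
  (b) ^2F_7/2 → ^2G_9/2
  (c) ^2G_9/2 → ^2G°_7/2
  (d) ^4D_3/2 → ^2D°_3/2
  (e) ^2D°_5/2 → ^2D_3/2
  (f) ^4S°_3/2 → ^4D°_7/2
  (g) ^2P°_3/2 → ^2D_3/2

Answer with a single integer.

3

(a) forbidden (parity fails)
(b) forbidden (parity fails)
(c) allowed
(d) forbidden (ΔS fails)
(e) allowed
(f) forbidden (parity, ΔL, ΔJ fail)
(g) allowed
Total allowed: 3 of 7.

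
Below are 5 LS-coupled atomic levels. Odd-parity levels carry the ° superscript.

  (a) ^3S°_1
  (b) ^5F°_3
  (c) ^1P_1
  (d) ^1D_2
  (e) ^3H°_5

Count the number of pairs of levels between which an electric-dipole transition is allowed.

0

(a)–(b): forbidden (parity, ΔS, ΔL, ΔJ).
(a)–(c): forbidden (ΔS).
(a)–(d): forbidden (ΔS, ΔL).
(a)–(e): forbidden (parity, ΔL, ΔJ).
(b)–(c): forbidden (ΔS, ΔL, ΔJ).
(b)–(d): forbidden (ΔS).
(b)–(e): forbidden (parity, ΔS, ΔL, ΔJ).
(c)–(d): forbidden (parity).
(c)–(e): forbidden (ΔS, ΔL, ΔJ).
(d)–(e): forbidden (ΔS, ΔL, ΔJ).
Allowed pairs: 0 of 10.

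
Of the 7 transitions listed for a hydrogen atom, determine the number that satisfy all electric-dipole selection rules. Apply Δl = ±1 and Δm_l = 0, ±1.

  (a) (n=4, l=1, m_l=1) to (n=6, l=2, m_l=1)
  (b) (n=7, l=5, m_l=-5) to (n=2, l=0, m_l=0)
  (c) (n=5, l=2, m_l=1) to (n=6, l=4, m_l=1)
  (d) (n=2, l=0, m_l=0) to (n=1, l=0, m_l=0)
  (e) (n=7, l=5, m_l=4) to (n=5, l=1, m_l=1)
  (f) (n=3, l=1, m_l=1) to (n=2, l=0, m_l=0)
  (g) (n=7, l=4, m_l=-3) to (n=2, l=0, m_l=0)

2

(a) allowed
(b) forbidden — Δl = -5 (E1 requires Δl = ±1); Δm_l = +5 (E1 requires Δm_l = 0, ±1)
(c) forbidden — Δl = +2 (E1 requires Δl = ±1)
(d) forbidden — Δl = +0 (E1 requires Δl = ±1)
(e) forbidden — Δl = -4 (E1 requires Δl = ±1); Δm_l = -3 (E1 requires Δm_l = 0, ±1)
(f) allowed
(g) forbidden — Δl = -4 (E1 requires Δl = ±1); Δm_l = +3 (E1 requires Δm_l = 0, ±1)
Total allowed: 2 of 7.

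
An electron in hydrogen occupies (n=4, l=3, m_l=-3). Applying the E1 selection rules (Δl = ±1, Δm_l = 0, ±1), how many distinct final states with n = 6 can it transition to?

4

E1 requires Δl = ±1, so l_f ∈ {2, 4}; with 0 ≤ l_f ≤ n_f−1 = 5, the allowed l_f values are {2, 4}.
For l_f = 2: m_f ∈ {m_i−1, m_i, m_i+1} ∩ [−2, 2] = {-2} → 1 state.
For l_f = 4: m_f ∈ {m_i−1, m_i, m_i+1} ∩ [−4, 4] = {-4, -3, -2} → 3 states.
Total: 4.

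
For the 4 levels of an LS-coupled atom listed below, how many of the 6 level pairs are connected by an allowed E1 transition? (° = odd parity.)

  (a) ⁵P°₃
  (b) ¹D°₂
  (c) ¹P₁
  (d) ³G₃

(a)–(b): forbidden (parity, ΔS).
(a)–(c): forbidden (ΔS, ΔJ).
(a)–(d): forbidden (ΔS, ΔL).
(b)–(c): allowed.
(b)–(d): forbidden (ΔS, ΔL).
(c)–(d): forbidden (parity, ΔS, ΔL, ΔJ).
Allowed pairs: 1 of 6.

1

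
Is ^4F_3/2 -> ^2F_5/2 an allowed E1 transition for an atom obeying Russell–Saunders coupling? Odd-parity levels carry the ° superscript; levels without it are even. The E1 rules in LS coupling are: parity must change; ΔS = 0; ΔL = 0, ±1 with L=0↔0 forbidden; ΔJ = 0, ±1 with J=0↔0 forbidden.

forbidden

Reading off the term symbols: S 3/2→1/2, L 3→3, J 3/2→5/2, parity even→even.
ΔJ = 0, ±1 (not J=0↔0): J: 3/2 → 5/2, ΔJ = +1 — ok.
ΔS = 0: S: 3/2 → 1/2 — fails.
ΔL = 0, ±1 (not L=0↔0): L: 3 → 3, ΔL = +0 — ok.
Parity must change: even → even — fails.
Rule(s) violated: parity, ΔS.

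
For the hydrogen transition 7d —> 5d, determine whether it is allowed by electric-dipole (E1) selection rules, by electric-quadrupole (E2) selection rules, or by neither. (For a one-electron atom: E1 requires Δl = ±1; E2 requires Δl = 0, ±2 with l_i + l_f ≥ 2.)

E2

Δl = 2 − 2 = +0; l_i + l_f = 4.
E1 (Δl = ±1): not satisfied.
E2 (Δl = 0,±2, l_i+l_f ≥ 2): satisfied.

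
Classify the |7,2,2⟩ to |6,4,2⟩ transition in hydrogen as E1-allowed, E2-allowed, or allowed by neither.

E2

Δl = 4 − 2 = +2; l_i + l_f = 6.
Δm_l = +0.
E1 (Δl = ±1, |Δm_l| ≤ 1): not satisfied.
E2 (Δl = 0,±2, l_i+l_f ≥ 2, |Δm_l| ≤ 2): satisfied.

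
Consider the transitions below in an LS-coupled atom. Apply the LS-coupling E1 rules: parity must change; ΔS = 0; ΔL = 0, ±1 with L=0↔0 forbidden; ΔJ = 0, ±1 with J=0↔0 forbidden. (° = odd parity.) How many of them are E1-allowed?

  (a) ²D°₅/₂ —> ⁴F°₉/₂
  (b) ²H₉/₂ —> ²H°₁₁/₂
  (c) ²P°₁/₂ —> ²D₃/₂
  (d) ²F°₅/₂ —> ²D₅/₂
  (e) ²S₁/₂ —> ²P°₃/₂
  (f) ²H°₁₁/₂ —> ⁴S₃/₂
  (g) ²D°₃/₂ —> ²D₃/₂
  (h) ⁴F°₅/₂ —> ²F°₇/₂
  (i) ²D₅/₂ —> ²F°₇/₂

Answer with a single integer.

6

(a) forbidden (parity, ΔS, ΔJ fail)
(b) allowed
(c) allowed
(d) allowed
(e) allowed
(f) forbidden (ΔS, ΔL, ΔJ fail)
(g) allowed
(h) forbidden (parity, ΔS fail)
(i) allowed
Total allowed: 6 of 9.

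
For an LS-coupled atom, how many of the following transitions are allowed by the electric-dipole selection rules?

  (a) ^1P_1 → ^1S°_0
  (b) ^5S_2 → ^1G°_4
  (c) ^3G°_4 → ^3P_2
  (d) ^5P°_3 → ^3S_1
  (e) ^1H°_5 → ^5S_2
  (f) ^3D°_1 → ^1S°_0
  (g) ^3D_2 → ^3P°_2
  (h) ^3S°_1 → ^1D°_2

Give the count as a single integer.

(a) allowed
(b) forbidden (ΔS, ΔL, ΔJ fail)
(c) forbidden (ΔL, ΔJ fail)
(d) forbidden (ΔS, ΔJ fail)
(e) forbidden (ΔS, ΔL, ΔJ fail)
(f) forbidden (parity, ΔS, ΔL fail)
(g) allowed
(h) forbidden (parity, ΔS, ΔL fail)
Total allowed: 2 of 8.

2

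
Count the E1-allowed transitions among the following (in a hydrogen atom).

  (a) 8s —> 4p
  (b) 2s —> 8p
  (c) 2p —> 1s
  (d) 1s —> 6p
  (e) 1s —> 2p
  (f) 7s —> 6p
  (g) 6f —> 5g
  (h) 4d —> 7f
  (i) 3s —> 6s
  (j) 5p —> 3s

(a) allowed
(b) allowed
(c) allowed
(d) allowed
(e) allowed
(f) allowed
(g) allowed
(h) allowed
(i) forbidden — Δl = +0 (E1 requires Δl = ±1)
(j) allowed
Total allowed: 9 of 10.

9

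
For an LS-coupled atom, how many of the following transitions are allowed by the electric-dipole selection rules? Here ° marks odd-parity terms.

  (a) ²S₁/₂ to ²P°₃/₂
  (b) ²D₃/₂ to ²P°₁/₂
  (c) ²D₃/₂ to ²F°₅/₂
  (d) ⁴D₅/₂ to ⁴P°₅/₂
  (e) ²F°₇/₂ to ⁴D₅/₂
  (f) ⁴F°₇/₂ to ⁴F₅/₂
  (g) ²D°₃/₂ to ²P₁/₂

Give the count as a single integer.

(a) allowed
(b) allowed
(c) allowed
(d) allowed
(e) forbidden (ΔS fails)
(f) allowed
(g) allowed
Total allowed: 6 of 7.

6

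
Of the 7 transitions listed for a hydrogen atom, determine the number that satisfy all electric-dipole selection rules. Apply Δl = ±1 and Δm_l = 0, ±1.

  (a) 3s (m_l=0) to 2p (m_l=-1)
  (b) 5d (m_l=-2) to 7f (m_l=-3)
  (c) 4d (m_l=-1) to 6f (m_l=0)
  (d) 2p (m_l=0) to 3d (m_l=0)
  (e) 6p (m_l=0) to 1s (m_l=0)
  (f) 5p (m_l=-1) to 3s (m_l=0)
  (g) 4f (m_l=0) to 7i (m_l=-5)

6

(a) allowed
(b) allowed
(c) allowed
(d) allowed
(e) allowed
(f) allowed
(g) forbidden — Δl = +3 (E1 requires Δl = ±1); Δm_l = -5 (E1 requires Δm_l = 0, ±1)
Total allowed: 6 of 7.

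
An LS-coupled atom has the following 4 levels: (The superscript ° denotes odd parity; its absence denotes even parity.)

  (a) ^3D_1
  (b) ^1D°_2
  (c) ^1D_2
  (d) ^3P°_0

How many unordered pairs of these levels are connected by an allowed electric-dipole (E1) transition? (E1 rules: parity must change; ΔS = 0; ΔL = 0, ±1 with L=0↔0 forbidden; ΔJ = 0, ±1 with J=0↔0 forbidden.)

(a)–(b): forbidden (ΔS).
(a)–(c): forbidden (parity, ΔS).
(a)–(d): allowed.
(b)–(c): allowed.
(b)–(d): forbidden (parity, ΔS, ΔJ).
(c)–(d): forbidden (ΔS, ΔJ).
Allowed pairs: 2 of 6.

2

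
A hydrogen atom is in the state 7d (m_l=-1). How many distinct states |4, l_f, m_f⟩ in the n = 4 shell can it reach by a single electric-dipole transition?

E1 requires Δl = ±1, so l_f ∈ {1, 3}; with 0 ≤ l_f ≤ n_f−1 = 3, the allowed l_f values are {1, 3}.
For l_f = 1: m_f ∈ {m_i−1, m_i, m_i+1} ∩ [−1, 1] = {-1, 0} → 2 states.
For l_f = 3: m_f ∈ {m_i−1, m_i, m_i+1} ∩ [−3, 3] = {-2, -1, 0} → 3 states.
Total: 5.

5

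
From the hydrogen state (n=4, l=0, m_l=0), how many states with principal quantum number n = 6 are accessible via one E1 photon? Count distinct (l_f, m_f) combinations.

E1 requires Δl = ±1, so l_f ∈ {-1, 1}; with 0 ≤ l_f ≤ n_f−1 = 5, the allowed l_f values are {1}.
For l_f = 1: m_f ∈ {m_i−1, m_i, m_i+1} ∩ [−1, 1] = {-1, 0, 1} → 3 states.
Total: 3.

3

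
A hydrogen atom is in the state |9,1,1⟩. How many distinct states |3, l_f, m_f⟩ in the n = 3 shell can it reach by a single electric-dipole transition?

4

E1 requires Δl = ±1, so l_f ∈ {0, 2}; with 0 ≤ l_f ≤ n_f−1 = 2, the allowed l_f values are {0, 2}.
For l_f = 0: m_f ∈ {m_i−1, m_i, m_i+1} ∩ [−0, 0] = {0} → 1 state.
For l_f = 2: m_f ∈ {m_i−1, m_i, m_i+1} ∩ [−2, 2] = {0, 1, 2} → 3 states.
Total: 4.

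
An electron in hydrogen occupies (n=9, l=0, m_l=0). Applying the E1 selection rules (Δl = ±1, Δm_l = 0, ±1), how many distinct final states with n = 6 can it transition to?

3

E1 requires Δl = ±1, so l_f ∈ {-1, 1}; with 0 ≤ l_f ≤ n_f−1 = 5, the allowed l_f values are {1}.
For l_f = 1: m_f ∈ {m_i−1, m_i, m_i+1} ∩ [−1, 1] = {-1, 0, 1} → 3 states.
Total: 3.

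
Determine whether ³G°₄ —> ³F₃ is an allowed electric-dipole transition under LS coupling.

allowed

ΔS = 0: S: 1 → 1 — satisfied.
Parity must change: odd → even — satisfied.
ΔL = 0, ±1 (not L=0↔0): L: 4 → 3, ΔL = -1 — satisfied.
ΔJ = 0, ±1 (not J=0↔0): J: 4 → 3, ΔJ = -1 — satisfied.
All four E1 rules are satisfied.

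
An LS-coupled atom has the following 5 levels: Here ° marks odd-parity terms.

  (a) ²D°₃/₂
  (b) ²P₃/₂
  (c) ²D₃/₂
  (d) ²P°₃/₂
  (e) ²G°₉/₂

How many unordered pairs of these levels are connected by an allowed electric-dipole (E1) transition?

4

(a)–(b): allowed.
(a)–(c): allowed.
(a)–(d): forbidden (parity).
(a)–(e): forbidden (parity, ΔL, ΔJ).
(b)–(c): forbidden (parity).
(b)–(d): allowed.
(b)–(e): forbidden (ΔL, ΔJ).
(c)–(d): allowed.
(c)–(e): forbidden (ΔL, ΔJ).
(d)–(e): forbidden (parity, ΔL, ΔJ).
Allowed pairs: 4 of 10.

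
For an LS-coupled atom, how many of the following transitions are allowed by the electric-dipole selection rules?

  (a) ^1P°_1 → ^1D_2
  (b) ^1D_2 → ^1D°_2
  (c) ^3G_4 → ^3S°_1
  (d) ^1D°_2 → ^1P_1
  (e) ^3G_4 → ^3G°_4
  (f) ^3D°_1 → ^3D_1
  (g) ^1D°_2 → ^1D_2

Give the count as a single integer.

6

(a) allowed
(b) allowed
(c) forbidden (ΔL, ΔJ fail)
(d) allowed
(e) allowed
(f) allowed
(g) allowed
Total allowed: 6 of 7.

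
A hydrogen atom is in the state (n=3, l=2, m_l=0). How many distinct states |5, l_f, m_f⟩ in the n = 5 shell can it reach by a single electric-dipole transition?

6

E1 requires Δl = ±1, so l_f ∈ {1, 3}; with 0 ≤ l_f ≤ n_f−1 = 4, the allowed l_f values are {1, 3}.
For l_f = 1: m_f ∈ {m_i−1, m_i, m_i+1} ∩ [−1, 1] = {-1, 0, 1} → 3 states.
For l_f = 3: m_f ∈ {m_i−1, m_i, m_i+1} ∩ [−3, 3] = {-1, 0, 1} → 3 states.
Total: 6.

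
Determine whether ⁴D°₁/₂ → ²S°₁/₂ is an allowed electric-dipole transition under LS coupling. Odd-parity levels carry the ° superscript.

forbidden

Initial level: S=3/2, L=2, J=1/2, parity odd. Final level: S=1/2, L=0, J=1/2, parity odd.
ΔL = 0, ±1 (not L=0↔0): L: 2 → 0, ΔL = -2 — fails.
ΔJ = 0, ±1 (not J=0↔0): J: 1/2 → 1/2, ΔJ = +0 — passes.
Parity must change: odd → odd — fails.
ΔS = 0: S: 3/2 → 1/2 — fails.
Rule(s) violated: parity, ΔS, ΔL.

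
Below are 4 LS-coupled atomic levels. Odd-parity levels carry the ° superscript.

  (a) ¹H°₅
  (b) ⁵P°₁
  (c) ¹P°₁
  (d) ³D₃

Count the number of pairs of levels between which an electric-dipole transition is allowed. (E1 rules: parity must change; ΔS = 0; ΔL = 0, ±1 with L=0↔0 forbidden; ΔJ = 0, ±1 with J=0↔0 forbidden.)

0

(a)–(b): forbidden (parity, ΔS, ΔL, ΔJ).
(a)–(c): forbidden (parity, ΔL, ΔJ).
(a)–(d): forbidden (ΔS, ΔL, ΔJ).
(b)–(c): forbidden (parity, ΔS).
(b)–(d): forbidden (ΔS, ΔJ).
(c)–(d): forbidden (ΔS, ΔJ).
Allowed pairs: 0 of 6.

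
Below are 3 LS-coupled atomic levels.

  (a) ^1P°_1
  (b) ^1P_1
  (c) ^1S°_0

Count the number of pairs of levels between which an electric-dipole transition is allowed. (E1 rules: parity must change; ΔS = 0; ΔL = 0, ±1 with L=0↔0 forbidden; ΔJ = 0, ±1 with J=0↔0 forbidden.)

(a)–(b): allowed.
(a)–(c): forbidden (parity).
(b)–(c): allowed.
Allowed pairs: 2 of 3.

2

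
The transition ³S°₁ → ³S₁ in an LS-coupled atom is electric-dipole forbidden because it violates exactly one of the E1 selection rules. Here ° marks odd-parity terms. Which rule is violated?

Initial level: S=1, L=0, J=1, parity odd. Final level: S=1, L=0, J=1, parity even.
Parity must change: odd → even — ✓.
ΔJ = 0, ±1 (not J=0↔0): J: 1 → 1, ΔJ = +0 — ✓.
ΔS = 0: S: 1 → 1 — ✓.
ΔL = 0, ±1 (not L=0↔0): L: 0 → 0, ΔL = +0 — ✗.

the L=0 ↔ L=0 exclusion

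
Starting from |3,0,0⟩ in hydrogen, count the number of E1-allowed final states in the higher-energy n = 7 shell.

E1 requires Δl = ±1, so l_f ∈ {-1, 1}; with 0 ≤ l_f ≤ n_f−1 = 6, the allowed l_f values are {1}.
For l_f = 1: m_f ∈ {m_i−1, m_i, m_i+1} ∩ [−1, 1] = {-1, 0, 1} → 3 states.
Total: 3.

3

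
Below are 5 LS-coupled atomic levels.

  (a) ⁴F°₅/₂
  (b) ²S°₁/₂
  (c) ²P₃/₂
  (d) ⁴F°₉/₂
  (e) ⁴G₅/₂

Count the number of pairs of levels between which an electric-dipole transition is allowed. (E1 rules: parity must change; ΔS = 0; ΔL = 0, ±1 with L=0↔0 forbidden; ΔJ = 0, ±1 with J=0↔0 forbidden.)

2

(a)–(b): forbidden (parity, ΔS, ΔL, ΔJ).
(a)–(c): forbidden (ΔS, ΔL).
(a)–(d): forbidden (parity, ΔJ).
(a)–(e): allowed.
(b)–(c): allowed.
(b)–(d): forbidden (parity, ΔS, ΔL, ΔJ).
(b)–(e): forbidden (ΔS, ΔL, ΔJ).
(c)–(d): forbidden (ΔS, ΔL, ΔJ).
(c)–(e): forbidden (parity, ΔS, ΔL).
(d)–(e): forbidden (ΔJ).
Allowed pairs: 2 of 10.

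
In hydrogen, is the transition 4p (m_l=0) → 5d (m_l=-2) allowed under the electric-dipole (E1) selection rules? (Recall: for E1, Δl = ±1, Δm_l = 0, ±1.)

forbidden

Initial l = 1, final l = 2, so Δl = +1. E1 requires Δl = ±1: ok.
Δm_l = -2 − (0) = -2. E1 requires Δm_l = 0, ±1: fails.
The transition is electric-dipole forbidden.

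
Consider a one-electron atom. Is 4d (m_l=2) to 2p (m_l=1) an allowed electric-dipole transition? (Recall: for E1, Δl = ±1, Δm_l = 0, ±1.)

Δl = 1 − 2 = -1; the E1 rule Δl = ±1 is passes.
Δm_l = 1 − (2) = -1. E1 requires Δm_l = 0, ±1: passes.
All E1 selection rules are satisfied.

allowed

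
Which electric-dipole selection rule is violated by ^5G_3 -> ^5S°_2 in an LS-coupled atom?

Reading off the term symbols: S 2→2, L 4→0, J 3→2, parity even→odd.
Parity must change: even → odd — ✓.
ΔS = 0: S: 2 → 2 — ✓.
ΔL = 0, ±1 (not L=0↔0): L: 4 → 0, ΔL = -4 — ✗.
ΔJ = 0, ±1 (not J=0↔0): J: 3 → 2, ΔJ = -1 — ✓.

the ΔL = 0, ±1 rule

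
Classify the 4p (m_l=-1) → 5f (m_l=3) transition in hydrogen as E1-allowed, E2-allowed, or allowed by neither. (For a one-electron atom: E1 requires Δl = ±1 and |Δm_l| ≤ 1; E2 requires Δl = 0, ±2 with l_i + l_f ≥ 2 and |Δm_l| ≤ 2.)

Δl = 3 − 1 = +2; l_i + l_f = 4.
Δm_l = +4.
E1 (Δl = ±1, |Δm_l| ≤ 1): not satisfied.
E2 (Δl = 0,±2, l_i+l_f ≥ 2, |Δm_l| ≤ 2): not satisfied.

neither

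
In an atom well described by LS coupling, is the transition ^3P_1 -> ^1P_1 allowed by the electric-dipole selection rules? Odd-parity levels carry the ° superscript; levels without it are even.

forbidden

Reading off the term symbols: S 1→0, L 1→1, J 1→1, parity even→even.
ΔJ = 0, ±1 (not J=0↔0): J: 1 → 1, ΔJ = +0 — passes.
Parity must change: even → even — fails.
ΔS = 0: S: 1 → 0 — fails.
ΔL = 0, ±1 (not L=0↔0): L: 1 → 1, ΔL = +0 — passes.
Rule(s) violated: parity, ΔS.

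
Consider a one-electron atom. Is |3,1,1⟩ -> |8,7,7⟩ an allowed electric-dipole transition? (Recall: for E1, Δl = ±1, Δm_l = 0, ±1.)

l: 1 → 7 (Δl = +6). Δl = ±1 violated.
Δm_l = 7 − (1) = +6. E1 requires Δm_l = 0, ±1: violated.
The transition is electric-dipole forbidden.

forbidden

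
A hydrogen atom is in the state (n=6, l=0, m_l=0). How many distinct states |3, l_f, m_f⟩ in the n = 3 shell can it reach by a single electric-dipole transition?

3

E1 requires Δl = ±1, so l_f ∈ {-1, 1}; with 0 ≤ l_f ≤ n_f−1 = 2, the allowed l_f values are {1}.
For l_f = 1: m_f ∈ {m_i−1, m_i, m_i+1} ∩ [−1, 1] = {-1, 0, 1} → 3 states.
Total: 3.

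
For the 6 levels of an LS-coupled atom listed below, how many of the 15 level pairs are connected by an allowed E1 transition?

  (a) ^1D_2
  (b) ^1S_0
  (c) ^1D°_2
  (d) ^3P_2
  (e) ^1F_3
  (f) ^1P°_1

4

(a)–(b): forbidden (parity, ΔL, ΔJ).
(a)–(c): allowed.
(a)–(d): forbidden (parity, ΔS).
(a)–(e): forbidden (parity).
(a)–(f): allowed.
(b)–(c): forbidden (ΔL, ΔJ).
(b)–(d): forbidden (parity, ΔS, ΔJ).
(b)–(e): forbidden (parity, ΔL, ΔJ).
(b)–(f): allowed.
(c)–(d): forbidden (ΔS).
(c)–(e): allowed.
(c)–(f): forbidden (parity).
(d)–(e): forbidden (parity, ΔS, ΔL).
(d)–(f): forbidden (ΔS).
(e)–(f): forbidden (ΔL, ΔJ).
Allowed pairs: 4 of 15.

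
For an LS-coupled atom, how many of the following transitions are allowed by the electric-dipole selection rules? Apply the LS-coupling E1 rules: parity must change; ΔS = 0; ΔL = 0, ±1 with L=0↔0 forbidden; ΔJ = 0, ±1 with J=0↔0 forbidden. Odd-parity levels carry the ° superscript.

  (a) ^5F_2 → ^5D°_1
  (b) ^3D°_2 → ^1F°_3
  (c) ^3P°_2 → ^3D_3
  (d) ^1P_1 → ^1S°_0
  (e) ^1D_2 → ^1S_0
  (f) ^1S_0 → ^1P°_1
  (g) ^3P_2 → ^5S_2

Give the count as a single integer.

4

(a) allowed
(b) forbidden (parity, ΔS fail)
(c) allowed
(d) allowed
(e) forbidden (parity, ΔL, ΔJ fail)
(f) allowed
(g) forbidden (parity, ΔS fail)
Total allowed: 4 of 7.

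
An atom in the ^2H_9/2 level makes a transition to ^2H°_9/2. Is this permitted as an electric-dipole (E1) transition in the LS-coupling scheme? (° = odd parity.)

Reading off the term symbols: S 1/2→1/2, L 5→5, J 9/2→9/2, parity even→odd.
Parity must change: even → odd — passes.
ΔS = 0: S: 1/2 → 1/2 — passes.
ΔJ = 0, ±1 (not J=0↔0): J: 9/2 → 9/2, ΔJ = +0 — passes.
ΔL = 0, ±1 (not L=0↔0): L: 5 → 5, ΔL = +0 — passes.
All four E1 rules are satisfied.

allowed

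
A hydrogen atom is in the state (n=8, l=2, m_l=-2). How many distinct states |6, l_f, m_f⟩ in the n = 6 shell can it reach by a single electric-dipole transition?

E1 requires Δl = ±1, so l_f ∈ {1, 3}; with 0 ≤ l_f ≤ n_f−1 = 5, the allowed l_f values are {1, 3}.
For l_f = 1: m_f ∈ {m_i−1, m_i, m_i+1} ∩ [−1, 1] = {-1} → 1 state.
For l_f = 3: m_f ∈ {m_i−1, m_i, m_i+1} ∩ [−3, 3] = {-3, -2, -1} → 3 states.
Total: 4.

4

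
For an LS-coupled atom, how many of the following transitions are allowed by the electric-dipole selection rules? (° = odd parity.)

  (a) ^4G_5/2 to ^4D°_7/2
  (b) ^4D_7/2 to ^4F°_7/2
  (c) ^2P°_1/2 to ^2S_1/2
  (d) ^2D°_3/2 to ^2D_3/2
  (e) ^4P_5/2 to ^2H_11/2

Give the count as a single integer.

3

(a) forbidden (ΔL fails)
(b) allowed
(c) allowed
(d) allowed
(e) forbidden (parity, ΔS, ΔL, ΔJ fail)
Total allowed: 3 of 5.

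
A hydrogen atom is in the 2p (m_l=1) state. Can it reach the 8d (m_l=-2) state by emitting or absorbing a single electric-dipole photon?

forbidden

Δl = 2 − 1 = +1; the E1 rule Δl = ±1 is satisfied.
m_l: 1 → -2 (Δm_l = -3). |Δm_l| ≤ 1 violated.
The transition is electric-dipole forbidden.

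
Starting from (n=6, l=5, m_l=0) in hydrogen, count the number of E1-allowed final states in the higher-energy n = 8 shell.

E1 requires Δl = ±1, so l_f ∈ {4, 6}; with 0 ≤ l_f ≤ n_f−1 = 7, the allowed l_f values are {4, 6}.
For l_f = 4: m_f ∈ {m_i−1, m_i, m_i+1} ∩ [−4, 4] = {-1, 0, 1} → 3 states.
For l_f = 6: m_f ∈ {m_i−1, m_i, m_i+1} ∩ [−6, 6] = {-1, 0, 1} → 3 states.
Total: 6.

6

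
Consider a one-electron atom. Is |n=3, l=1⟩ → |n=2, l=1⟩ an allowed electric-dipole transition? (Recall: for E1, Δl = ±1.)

forbidden

l: 1 → 1 (Δl = +0). Δl = ±1 ✗.
The transition is electric-dipole forbidden.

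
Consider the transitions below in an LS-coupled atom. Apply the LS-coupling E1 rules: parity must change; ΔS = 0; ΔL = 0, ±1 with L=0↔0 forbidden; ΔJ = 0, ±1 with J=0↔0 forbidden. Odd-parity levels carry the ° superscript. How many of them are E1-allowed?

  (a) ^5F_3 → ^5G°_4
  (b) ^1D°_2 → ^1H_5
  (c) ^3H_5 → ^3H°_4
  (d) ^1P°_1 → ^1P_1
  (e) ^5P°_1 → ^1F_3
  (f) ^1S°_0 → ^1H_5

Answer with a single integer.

(a) allowed
(b) forbidden (ΔL, ΔJ fail)
(c) allowed
(d) allowed
(e) forbidden (ΔS, ΔL, ΔJ fail)
(f) forbidden (ΔL, ΔJ fail)
Total allowed: 3 of 6.

3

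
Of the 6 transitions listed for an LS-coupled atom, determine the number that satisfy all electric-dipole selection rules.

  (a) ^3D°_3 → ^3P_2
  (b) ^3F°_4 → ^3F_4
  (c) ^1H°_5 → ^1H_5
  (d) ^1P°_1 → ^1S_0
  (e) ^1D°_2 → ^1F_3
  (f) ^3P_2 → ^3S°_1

(a) allowed
(b) allowed
(c) allowed
(d) allowed
(e) allowed
(f) allowed
Total allowed: 6 of 6.

6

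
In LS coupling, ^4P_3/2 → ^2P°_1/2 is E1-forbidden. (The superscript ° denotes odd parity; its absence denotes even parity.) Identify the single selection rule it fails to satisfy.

the ΔS = 0 rule

Parity must change: even → odd — satisfied.
ΔL = 0, ±1 (not L=0↔0): L: 1 → 1, ΔL = +0 — satisfied.
ΔJ = 0, ±1 (not J=0↔0): J: 3/2 → 1/2, ΔJ = -1 — satisfied.
ΔS = 0: S: 3/2 → 1/2 — violated.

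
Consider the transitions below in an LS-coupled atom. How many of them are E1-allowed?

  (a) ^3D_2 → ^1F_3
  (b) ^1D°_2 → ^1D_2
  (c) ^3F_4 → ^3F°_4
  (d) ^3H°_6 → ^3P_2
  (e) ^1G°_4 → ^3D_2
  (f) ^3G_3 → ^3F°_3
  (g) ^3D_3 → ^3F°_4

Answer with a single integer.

(a) forbidden (parity, ΔS fail)
(b) allowed
(c) allowed
(d) forbidden (ΔL, ΔJ fail)
(e) forbidden (ΔS, ΔL, ΔJ fail)
(f) allowed
(g) allowed
Total allowed: 4 of 7.

4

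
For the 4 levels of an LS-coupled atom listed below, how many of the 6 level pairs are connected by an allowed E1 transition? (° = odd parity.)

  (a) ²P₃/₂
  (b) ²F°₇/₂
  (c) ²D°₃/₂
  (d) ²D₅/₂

(a)–(b): forbidden (ΔL, ΔJ).
(a)–(c): allowed.
(a)–(d): forbidden (parity).
(b)–(c): forbidden (parity, ΔJ).
(b)–(d): allowed.
(c)–(d): allowed.
Allowed pairs: 3 of 6.

3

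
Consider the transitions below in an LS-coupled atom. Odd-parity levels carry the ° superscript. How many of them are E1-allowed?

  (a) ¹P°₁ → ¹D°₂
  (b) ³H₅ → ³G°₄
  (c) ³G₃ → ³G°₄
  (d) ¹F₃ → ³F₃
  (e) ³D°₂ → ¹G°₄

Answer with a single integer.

(a) forbidden (parity fails)
(b) allowed
(c) allowed
(d) forbidden (parity, ΔS fail)
(e) forbidden (parity, ΔS, ΔL, ΔJ fail)
Total allowed: 2 of 5.

2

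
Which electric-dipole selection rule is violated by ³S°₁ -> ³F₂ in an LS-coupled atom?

Reading off the term symbols: S 1→1, L 0→3, J 1→2, parity odd→even.
Parity must change: odd → even — passes.
ΔS = 0: S: 1 → 1 — passes.
ΔL = 0, ±1 (not L=0↔0): L: 0 → 3, ΔL = +3 — fails.
ΔJ = 0, ±1 (not J=0↔0): J: 1 → 2, ΔJ = +1 — passes.

the ΔL = 0, ±1 rule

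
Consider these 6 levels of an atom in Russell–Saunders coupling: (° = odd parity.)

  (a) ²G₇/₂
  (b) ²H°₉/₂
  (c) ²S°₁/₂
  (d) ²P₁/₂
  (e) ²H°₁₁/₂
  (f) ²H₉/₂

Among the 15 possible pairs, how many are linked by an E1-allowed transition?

(a)–(b): allowed.
(a)–(c): forbidden (ΔL, ΔJ).
(a)–(d): forbidden (parity, ΔL, ΔJ).
(a)–(e): forbidden (ΔJ).
(a)–(f): forbidden (parity).
(b)–(c): forbidden (parity, ΔL, ΔJ).
(b)–(d): forbidden (ΔL, ΔJ).
(b)–(e): forbidden (parity).
(b)–(f): allowed.
(c)–(d): allowed.
(c)–(e): forbidden (parity, ΔL, ΔJ).
(c)–(f): forbidden (ΔL, ΔJ).
(d)–(e): forbidden (ΔL, ΔJ).
(d)–(f): forbidden (parity, ΔL, ΔJ).
(e)–(f): allowed.
Allowed pairs: 4 of 15.

4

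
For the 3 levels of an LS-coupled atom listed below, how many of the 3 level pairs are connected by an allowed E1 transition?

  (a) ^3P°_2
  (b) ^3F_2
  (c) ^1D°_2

0

(a)–(b): forbidden (ΔL).
(a)–(c): forbidden (parity, ΔS).
(b)–(c): forbidden (ΔS).
Allowed pairs: 0 of 3.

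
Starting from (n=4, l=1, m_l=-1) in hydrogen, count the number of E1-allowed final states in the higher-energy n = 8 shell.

E1 requires Δl = ±1, so l_f ∈ {0, 2}; with 0 ≤ l_f ≤ n_f−1 = 7, the allowed l_f values are {0, 2}.
For l_f = 0: m_f ∈ {m_i−1, m_i, m_i+1} ∩ [−0, 0] = {0} → 1 state.
For l_f = 2: m_f ∈ {m_i−1, m_i, m_i+1} ∩ [−2, 2] = {-2, -1, 0} → 3 states.
Total: 4.

4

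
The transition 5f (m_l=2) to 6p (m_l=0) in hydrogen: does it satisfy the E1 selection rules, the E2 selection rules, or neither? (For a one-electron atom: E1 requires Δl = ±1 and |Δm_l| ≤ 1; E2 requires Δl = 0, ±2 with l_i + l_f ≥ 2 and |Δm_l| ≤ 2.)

E2

Δl = 1 − 3 = -2; l_i + l_f = 4.
Δm_l = -2.
E1 (Δl = ±1, |Δm_l| ≤ 1): not satisfied.
E2 (Δl = 0,±2, l_i+l_f ≥ 2, |Δm_l| ≤ 2): satisfied.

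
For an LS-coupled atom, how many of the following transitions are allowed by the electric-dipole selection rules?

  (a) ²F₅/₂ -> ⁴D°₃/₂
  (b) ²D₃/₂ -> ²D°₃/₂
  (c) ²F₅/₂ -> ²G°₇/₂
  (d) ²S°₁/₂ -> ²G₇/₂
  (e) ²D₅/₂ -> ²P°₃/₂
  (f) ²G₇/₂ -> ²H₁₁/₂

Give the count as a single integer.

3

(a) forbidden (ΔS fails)
(b) allowed
(c) allowed
(d) forbidden (ΔL, ΔJ fail)
(e) allowed
(f) forbidden (parity, ΔJ fail)
Total allowed: 3 of 6.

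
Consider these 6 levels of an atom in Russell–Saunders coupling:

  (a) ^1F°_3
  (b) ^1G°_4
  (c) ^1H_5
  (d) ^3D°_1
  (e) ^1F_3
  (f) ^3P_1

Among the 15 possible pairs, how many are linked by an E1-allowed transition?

4

(a)–(b): forbidden (parity).
(a)–(c): forbidden (ΔL, ΔJ).
(a)–(d): forbidden (parity, ΔS, ΔJ).
(a)–(e): allowed.
(a)–(f): forbidden (ΔS, ΔL, ΔJ).
(b)–(c): allowed.
(b)–(d): forbidden (parity, ΔS, ΔL, ΔJ).
(b)–(e): allowed.
(b)–(f): forbidden (ΔS, ΔL, ΔJ).
(c)–(d): forbidden (ΔS, ΔL, ΔJ).
(c)–(e): forbidden (parity, ΔL, ΔJ).
(c)–(f): forbidden (parity, ΔS, ΔL, ΔJ).
(d)–(e): forbidden (ΔS, ΔJ).
(d)–(f): allowed.
(e)–(f): forbidden (parity, ΔS, ΔL, ΔJ).
Allowed pairs: 4 of 15.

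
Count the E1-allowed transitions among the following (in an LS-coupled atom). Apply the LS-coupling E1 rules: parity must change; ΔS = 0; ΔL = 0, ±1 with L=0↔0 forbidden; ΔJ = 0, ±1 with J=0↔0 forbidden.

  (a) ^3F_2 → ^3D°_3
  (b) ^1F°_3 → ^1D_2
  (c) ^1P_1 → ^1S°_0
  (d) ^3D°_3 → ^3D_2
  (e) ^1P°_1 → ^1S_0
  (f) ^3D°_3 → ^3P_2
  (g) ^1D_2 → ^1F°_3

(a) allowed
(b) allowed
(c) allowed
(d) allowed
(e) allowed
(f) allowed
(g) allowed
Total allowed: 7 of 7.

7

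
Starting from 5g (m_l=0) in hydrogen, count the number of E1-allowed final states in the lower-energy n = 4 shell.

3

E1 requires Δl = ±1, so l_f ∈ {3, 5}; with 0 ≤ l_f ≤ n_f−1 = 3, the allowed l_f values are {3}.
For l_f = 3: m_f ∈ {m_i−1, m_i, m_i+1} ∩ [−3, 3] = {-1, 0, 1} → 3 states.
Total: 3.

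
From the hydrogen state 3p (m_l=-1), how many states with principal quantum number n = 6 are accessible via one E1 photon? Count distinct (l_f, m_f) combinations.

4

E1 requires Δl = ±1, so l_f ∈ {0, 2}; with 0 ≤ l_f ≤ n_f−1 = 5, the allowed l_f values are {0, 2}.
For l_f = 0: m_f ∈ {m_i−1, m_i, m_i+1} ∩ [−0, 0] = {0} → 1 state.
For l_f = 2: m_f ∈ {m_i−1, m_i, m_i+1} ∩ [−2, 2] = {-2, -1, 0} → 3 states.
Total: 4.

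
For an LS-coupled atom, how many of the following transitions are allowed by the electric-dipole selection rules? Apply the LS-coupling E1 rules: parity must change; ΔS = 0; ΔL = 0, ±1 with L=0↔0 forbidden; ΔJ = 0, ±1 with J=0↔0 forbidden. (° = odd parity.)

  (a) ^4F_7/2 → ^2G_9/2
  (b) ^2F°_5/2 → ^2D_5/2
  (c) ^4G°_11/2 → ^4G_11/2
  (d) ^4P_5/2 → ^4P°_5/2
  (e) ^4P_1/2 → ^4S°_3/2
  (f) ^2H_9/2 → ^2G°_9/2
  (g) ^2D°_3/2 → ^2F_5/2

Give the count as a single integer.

(a) forbidden (parity, ΔS fail)
(b) allowed
(c) allowed
(d) allowed
(e) allowed
(f) allowed
(g) allowed
Total allowed: 6 of 7.

6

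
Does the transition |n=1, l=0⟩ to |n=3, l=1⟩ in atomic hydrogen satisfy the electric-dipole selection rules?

allowed

Δl = 1 − 0 = +1; the E1 rule Δl = ±1 is ✓.
All E1 selection rules are satisfied.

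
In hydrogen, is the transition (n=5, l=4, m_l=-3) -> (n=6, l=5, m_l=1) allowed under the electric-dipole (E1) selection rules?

l: 4 → 5 (Δl = +1). Δl = ±1 ✓.
m_l: -3 → 1 (Δm_l = +4). |Δm_l| ≤ 1 ✗.
The transition is electric-dipole forbidden.

forbidden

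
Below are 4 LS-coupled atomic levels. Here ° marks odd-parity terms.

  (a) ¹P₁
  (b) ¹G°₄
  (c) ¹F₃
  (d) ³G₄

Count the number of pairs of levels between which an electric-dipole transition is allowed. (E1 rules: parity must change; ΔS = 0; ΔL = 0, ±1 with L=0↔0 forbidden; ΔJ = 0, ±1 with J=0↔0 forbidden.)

(a)–(b): forbidden (ΔL, ΔJ).
(a)–(c): forbidden (parity, ΔL, ΔJ).
(a)–(d): forbidden (parity, ΔS, ΔL, ΔJ).
(b)–(c): allowed.
(b)–(d): forbidden (ΔS).
(c)–(d): forbidden (parity, ΔS).
Allowed pairs: 1 of 6.

1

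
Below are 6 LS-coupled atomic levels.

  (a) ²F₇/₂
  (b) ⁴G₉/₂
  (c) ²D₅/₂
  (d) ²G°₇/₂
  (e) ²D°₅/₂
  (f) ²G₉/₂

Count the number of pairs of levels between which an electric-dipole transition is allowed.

(a)–(b): forbidden (parity, ΔS).
(a)–(c): forbidden (parity).
(a)–(d): allowed.
(a)–(e): allowed.
(a)–(f): forbidden (parity).
(b)–(c): forbidden (parity, ΔS, ΔL, ΔJ).
(b)–(d): forbidden (ΔS).
(b)–(e): forbidden (ΔS, ΔL, ΔJ).
(b)–(f): forbidden (parity, ΔS).
(c)–(d): forbidden (ΔL).
(c)–(e): allowed.
(c)–(f): forbidden (parity, ΔL, ΔJ).
(d)–(e): forbidden (parity, ΔL).
(d)–(f): allowed.
(e)–(f): forbidden (ΔL, ΔJ).
Allowed pairs: 4 of 15.

4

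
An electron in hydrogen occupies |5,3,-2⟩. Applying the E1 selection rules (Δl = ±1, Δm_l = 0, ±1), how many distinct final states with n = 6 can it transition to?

5

E1 requires Δl = ±1, so l_f ∈ {2, 4}; with 0 ≤ l_f ≤ n_f−1 = 5, the allowed l_f values are {2, 4}.
For l_f = 2: m_f ∈ {m_i−1, m_i, m_i+1} ∩ [−2, 2] = {-2, -1} → 2 states.
For l_f = 4: m_f ∈ {m_i−1, m_i, m_i+1} ∩ [−4, 4] = {-3, -2, -1} → 3 states.
Total: 5.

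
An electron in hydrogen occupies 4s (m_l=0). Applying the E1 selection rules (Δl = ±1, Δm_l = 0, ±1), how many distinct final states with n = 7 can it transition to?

3

E1 requires Δl = ±1, so l_f ∈ {-1, 1}; with 0 ≤ l_f ≤ n_f−1 = 6, the allowed l_f values are {1}.
For l_f = 1: m_f ∈ {m_i−1, m_i, m_i+1} ∩ [−1, 1] = {-1, 0, 1} → 3 states.
Total: 3.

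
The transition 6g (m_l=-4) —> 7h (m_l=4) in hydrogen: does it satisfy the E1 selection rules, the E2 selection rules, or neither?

neither

Δl = 5 − 4 = +1; l_i + l_f = 9.
Δm_l = +8.
E1 (Δl = ±1, |Δm_l| ≤ 1): not satisfied.
E2 (Δl = 0,±2, l_i+l_f ≥ 2, |Δm_l| ≤ 2): not satisfied.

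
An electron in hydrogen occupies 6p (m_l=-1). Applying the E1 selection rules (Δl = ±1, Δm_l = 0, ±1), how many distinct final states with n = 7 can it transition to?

E1 requires Δl = ±1, so l_f ∈ {0, 2}; with 0 ≤ l_f ≤ n_f−1 = 6, the allowed l_f values are {0, 2}.
For l_f = 0: m_f ∈ {m_i−1, m_i, m_i+1} ∩ [−0, 0] = {0} → 1 state.
For l_f = 2: m_f ∈ {m_i−1, m_i, m_i+1} ∩ [−2, 2] = {-2, -1, 0} → 3 states.
Total: 4.

4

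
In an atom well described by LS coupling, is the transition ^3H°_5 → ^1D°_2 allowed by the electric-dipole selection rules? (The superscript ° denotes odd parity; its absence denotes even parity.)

forbidden

Reading off the term symbols: S 1→0, L 5→2, J 5→2, parity odd→odd.
Parity must change: odd → odd — fails.
ΔS = 0: S: 1 → 0 — fails.
ΔJ = 0, ±1 (not J=0↔0): J: 5 → 2, ΔJ = -3 — fails.
ΔL = 0, ±1 (not L=0↔0): L: 5 → 2, ΔL = -3 — fails.
Rule(s) violated: parity, ΔS, ΔL, ΔJ.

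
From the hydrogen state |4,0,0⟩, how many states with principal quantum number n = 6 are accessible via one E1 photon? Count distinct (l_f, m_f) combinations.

E1 requires Δl = ±1, so l_f ∈ {-1, 1}; with 0 ≤ l_f ≤ n_f−1 = 5, the allowed l_f values are {1}.
For l_f = 1: m_f ∈ {m_i−1, m_i, m_i+1} ∩ [−1, 1] = {-1, 0, 1} → 3 states.
Total: 3.

3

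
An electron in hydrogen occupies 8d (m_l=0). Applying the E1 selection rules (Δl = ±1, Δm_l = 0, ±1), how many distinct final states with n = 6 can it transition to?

6

E1 requires Δl = ±1, so l_f ∈ {1, 3}; with 0 ≤ l_f ≤ n_f−1 = 5, the allowed l_f values are {1, 3}.
For l_f = 1: m_f ∈ {m_i−1, m_i, m_i+1} ∩ [−1, 1] = {-1, 0, 1} → 3 states.
For l_f = 3: m_f ∈ {m_i−1, m_i, m_i+1} ∩ [−3, 3] = {-1, 0, 1} → 3 states.
Total: 6.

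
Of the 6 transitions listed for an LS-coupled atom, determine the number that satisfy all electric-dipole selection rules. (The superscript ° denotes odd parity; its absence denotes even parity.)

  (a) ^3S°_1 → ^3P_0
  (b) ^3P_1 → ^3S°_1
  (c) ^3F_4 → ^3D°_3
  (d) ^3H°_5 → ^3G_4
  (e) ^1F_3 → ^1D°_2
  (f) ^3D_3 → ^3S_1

5

(a) allowed
(b) allowed
(c) allowed
(d) allowed
(e) allowed
(f) forbidden (parity, ΔL, ΔJ fail)
Total allowed: 5 of 6.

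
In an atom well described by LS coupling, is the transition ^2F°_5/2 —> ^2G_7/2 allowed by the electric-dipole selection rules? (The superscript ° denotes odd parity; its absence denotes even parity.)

ΔJ = 0, ±1 (not J=0↔0): J: 5/2 → 7/2, ΔJ = +1 — ok.
Parity must change: odd → even — ok.
ΔL = 0, ±1 (not L=0↔0): L: 3 → 4, ΔL = +1 — ok.
ΔS = 0: S: 1/2 → 1/2 — ok.
All four E1 rules are satisfied.

allowed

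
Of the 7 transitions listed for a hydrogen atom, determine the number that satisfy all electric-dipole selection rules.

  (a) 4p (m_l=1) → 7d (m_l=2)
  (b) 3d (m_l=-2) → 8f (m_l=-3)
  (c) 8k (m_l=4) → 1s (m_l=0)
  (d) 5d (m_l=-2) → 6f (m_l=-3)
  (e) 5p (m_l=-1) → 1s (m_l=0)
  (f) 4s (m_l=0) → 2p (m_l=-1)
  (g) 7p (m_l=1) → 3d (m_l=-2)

(a) allowed
(b) allowed
(c) forbidden — Δl = -7 (E1 requires Δl = ±1); Δm_l = -4 (E1 requires Δm_l = 0, ±1)
(d) allowed
(e) allowed
(f) allowed
(g) forbidden — Δm_l = -3 (E1 requires Δm_l = 0, ±1)
Total allowed: 5 of 7.

5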